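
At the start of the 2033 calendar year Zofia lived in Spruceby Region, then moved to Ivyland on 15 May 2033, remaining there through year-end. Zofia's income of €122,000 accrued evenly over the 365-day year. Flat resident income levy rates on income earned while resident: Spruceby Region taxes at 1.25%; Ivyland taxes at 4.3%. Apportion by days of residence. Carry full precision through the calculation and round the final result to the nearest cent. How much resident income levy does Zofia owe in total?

€3,879.93

Spruceby Region, 1 Jan – 14 May 2033: 134 days → €122,000 × 1.25% × 134/365 = €559.8630
Ivyland, 15 May – 31 Dec 2033: 231 days → €122,000 × 4.3% × 231/365 = €3,320.0712
Total = €3,879.9342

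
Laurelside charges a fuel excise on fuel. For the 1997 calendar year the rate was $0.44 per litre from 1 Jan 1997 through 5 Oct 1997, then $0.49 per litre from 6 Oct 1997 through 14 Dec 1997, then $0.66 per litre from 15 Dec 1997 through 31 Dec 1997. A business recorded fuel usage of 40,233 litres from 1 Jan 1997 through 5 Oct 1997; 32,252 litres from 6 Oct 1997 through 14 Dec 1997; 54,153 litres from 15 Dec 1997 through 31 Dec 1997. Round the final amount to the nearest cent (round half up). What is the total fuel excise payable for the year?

1 Jan – 5 Oct 1997: 40,233 litres at $0.44/litre → $17,702.52
6 Oct – 14 Dec 1997: 32,252 litres at $0.49/litre → $15,803.48
15 Dec – 31 Dec 1997: 54,153 litres at $0.66/litre → $35,740.98

$69,246.98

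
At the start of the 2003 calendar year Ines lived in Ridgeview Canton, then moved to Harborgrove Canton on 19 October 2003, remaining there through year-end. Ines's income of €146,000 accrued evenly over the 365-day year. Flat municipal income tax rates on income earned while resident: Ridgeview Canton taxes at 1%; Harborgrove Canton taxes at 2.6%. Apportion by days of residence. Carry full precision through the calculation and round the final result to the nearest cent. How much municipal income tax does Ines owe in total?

Ridgeview Canton, 1 January – 18 October 2003: 291 days → €146,000 × 1% × 291/365 = €1,164.0000
Harborgrove Canton, 19 October – 31 December 2003: 74 days → €146,000 × 2.6% × 74/365 = €769.6000
Total = €1,933.6000

€1,933.60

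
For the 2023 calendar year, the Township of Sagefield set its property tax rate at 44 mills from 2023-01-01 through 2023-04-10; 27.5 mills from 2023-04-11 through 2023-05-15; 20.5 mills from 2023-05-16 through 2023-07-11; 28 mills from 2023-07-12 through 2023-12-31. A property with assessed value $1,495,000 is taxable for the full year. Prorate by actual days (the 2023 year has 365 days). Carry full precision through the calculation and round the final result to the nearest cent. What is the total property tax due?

2023-01-01 to 2023-04-10: 100 days at 44 mills → $1,495,000 × 4.4% × 100/365 = $18,021.9178
2023-04-11 to 2023-05-15: 35 days at 27.5 mills → $1,495,000 × 2.75% × 35/365 = $3,942.2945
2023-05-16 to 2023-07-11: 57 days at 20.5 mills → $1,495,000 × 2.05% × 57/365 = $4,786.0479
2023-07-12 to 2023-12-31: 173 days at 28 mills → $1,495,000 × 2.8% × 173/365 = $19,840.4932
Total = $46,590.7534

$46,590.75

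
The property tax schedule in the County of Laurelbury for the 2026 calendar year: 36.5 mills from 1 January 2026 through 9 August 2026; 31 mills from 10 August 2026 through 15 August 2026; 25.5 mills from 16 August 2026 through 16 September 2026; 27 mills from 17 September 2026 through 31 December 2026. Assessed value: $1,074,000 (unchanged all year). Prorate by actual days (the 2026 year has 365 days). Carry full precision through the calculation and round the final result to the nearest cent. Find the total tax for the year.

$35,105.09

1 January – 9 August 2026: 221 days at 36.5 mills → $1,074,000 × 3.65% × 221/365 = $23,735.4000
10 August – 15 August 2026: 6 days at 31 mills → $1,074,000 × 3.1% × 6/365 = $547.2986
16 August – 16 September 2026: 32 days at 25.5 mills → $1,074,000 × 2.55% × 32/365 = $2,401.0521
17 September – 31 December 2026: 106 days at 27 mills → $1,074,000 × 2.7% × 106/365 = $8,421.3370
Total = $35,105.0877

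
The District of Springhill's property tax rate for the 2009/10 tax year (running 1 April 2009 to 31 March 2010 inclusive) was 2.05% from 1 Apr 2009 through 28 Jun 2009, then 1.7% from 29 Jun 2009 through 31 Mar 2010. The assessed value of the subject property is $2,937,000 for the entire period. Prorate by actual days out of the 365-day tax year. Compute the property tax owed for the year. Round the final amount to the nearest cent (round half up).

1 Apr – 28 Jun 2009: 89 days at 2.05% → $2,937,000 × 2.05% × 89/365 = $14,680.9767
29 Jun 2009 – 31 Mar 2010: 276 days at 1.7% → $2,937,000 × 1.7% × 276/365 = $37,754.5315
Total = $52,435.5082

$52,435.51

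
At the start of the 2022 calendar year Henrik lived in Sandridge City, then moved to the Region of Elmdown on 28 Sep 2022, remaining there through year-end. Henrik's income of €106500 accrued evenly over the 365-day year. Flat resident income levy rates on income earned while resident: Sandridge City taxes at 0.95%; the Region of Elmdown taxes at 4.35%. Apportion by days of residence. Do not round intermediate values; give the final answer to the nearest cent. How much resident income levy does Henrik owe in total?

€1954.20

Sandridge City, 1 Jan – 27 Sep 2022: 270 days → €106500 × 0.95% × 270/365 = €748.4178
The Region of Elmdown, 28 Sep – 31 Dec 2022: 95 days → €106500 × 4.35% × 95/365 = €1205.7842
Total = €1954.2021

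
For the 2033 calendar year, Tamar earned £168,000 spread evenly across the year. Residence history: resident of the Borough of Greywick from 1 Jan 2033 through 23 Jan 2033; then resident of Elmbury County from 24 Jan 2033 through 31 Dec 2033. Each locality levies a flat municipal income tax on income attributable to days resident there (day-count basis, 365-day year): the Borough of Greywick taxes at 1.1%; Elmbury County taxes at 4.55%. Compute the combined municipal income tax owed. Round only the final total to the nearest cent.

£7,278.77

The Borough of Greywick, 1 Jan – 23 Jan 2033: 23 days → £168,000 × 1.1% × 23/365 = £116.4493
Elmbury County, 24 Jan – 31 Dec 2033: 342 days → £168,000 × 4.55% × 342/365 = £7,162.3233
Total = £7,278.7726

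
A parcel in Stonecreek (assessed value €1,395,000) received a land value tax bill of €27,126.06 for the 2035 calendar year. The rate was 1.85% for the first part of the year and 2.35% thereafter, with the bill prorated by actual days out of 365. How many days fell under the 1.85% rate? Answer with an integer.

Let d = days at the first rate; then 365 − d days at the second rate.
€1,395,000 × [1.85%·d + 2.35%·(365−d)] / 365 = €27,126.06
Solving gives d = 296, so the new rate took effect on 24 Oct 2035.

296 days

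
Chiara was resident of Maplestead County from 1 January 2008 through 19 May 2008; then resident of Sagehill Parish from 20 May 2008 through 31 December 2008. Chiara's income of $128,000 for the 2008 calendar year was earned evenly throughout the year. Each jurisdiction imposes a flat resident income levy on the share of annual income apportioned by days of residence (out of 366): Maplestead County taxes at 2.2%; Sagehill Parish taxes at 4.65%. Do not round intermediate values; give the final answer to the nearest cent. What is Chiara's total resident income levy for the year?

$4,752.44

Maplestead County, 1 January – 19 May 2008: 140 days → $128,000 × 2.2% × 140/366 = $1,077.1585
Sagehill Parish, 20 May – 31 December 2008: 226 days → $128,000 × 4.65% × 226/366 = $3,675.2787
Total = $4,752.4372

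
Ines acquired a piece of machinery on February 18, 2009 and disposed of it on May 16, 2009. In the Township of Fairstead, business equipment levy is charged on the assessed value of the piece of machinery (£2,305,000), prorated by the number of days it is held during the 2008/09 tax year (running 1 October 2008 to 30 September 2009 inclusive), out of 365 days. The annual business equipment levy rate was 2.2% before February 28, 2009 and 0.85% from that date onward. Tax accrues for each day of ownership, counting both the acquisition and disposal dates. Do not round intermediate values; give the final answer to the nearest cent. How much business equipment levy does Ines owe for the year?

£5,576.21

February 18 – February 27, 2009: 10 days at 2.2% → £2,305,000 × 2.2% × 10/365 = £1,389.3151
February 28 – May 16, 2009: 78 days at 0.85% → £2,305,000 × 0.85% × 78/365 = £4,186.8904
Total = £5,576.2055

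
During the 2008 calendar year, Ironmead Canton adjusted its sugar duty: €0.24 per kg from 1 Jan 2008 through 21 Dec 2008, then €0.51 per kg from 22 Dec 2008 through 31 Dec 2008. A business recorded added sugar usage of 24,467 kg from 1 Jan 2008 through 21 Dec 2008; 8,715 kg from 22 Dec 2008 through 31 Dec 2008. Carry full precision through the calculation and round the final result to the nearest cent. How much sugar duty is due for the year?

€10,316.73

1 Jan – 21 Dec 2008: 24,467 kg at €0.24/kg → €5,872.08
22 Dec – 31 Dec 2008: 8,715 kg at €0.51/kg → €4,444.65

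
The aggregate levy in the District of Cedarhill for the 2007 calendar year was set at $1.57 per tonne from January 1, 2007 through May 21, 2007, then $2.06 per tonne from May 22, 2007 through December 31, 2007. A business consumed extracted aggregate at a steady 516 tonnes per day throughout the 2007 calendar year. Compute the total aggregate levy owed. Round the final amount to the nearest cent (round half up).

January 1 – May 21, 2007: 141 days × 516 tonnes/day = 72,756 tonnes at $1.57/tonne → $114,226.92
May 22 – December 31, 2007: 224 days × 516 tonnes/day = 115,584 tonnes at $2.06/tonne → $238,103.04

$352,329.96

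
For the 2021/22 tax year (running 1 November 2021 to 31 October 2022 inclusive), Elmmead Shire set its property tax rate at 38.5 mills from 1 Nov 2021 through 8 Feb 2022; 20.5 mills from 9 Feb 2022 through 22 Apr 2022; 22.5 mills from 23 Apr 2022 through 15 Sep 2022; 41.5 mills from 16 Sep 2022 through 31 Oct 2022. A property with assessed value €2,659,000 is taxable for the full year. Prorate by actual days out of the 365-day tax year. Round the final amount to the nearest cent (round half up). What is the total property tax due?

€76,786.82

1 Nov 2021 – 8 Feb 2022: 100 days at 38.5 mills → €2,659,000 × 3.85% × 100/365 = €28,046.9863
9 Feb – 22 Apr 2022: 73 days at 20.5 mills → €2,659,000 × 2.05% × 73/365 = €10,901.9000
23 Apr – 15 Sep 2022: 146 days at 22.5 mills → €2,659,000 × 2.25% × 146/365 = €23,931.0000
16 Sep – 31 Oct 2022: 46 days at 41.5 mills → €2,659,000 × 4.15% × 46/365 = €13,906.9342
Total = €76,786.8205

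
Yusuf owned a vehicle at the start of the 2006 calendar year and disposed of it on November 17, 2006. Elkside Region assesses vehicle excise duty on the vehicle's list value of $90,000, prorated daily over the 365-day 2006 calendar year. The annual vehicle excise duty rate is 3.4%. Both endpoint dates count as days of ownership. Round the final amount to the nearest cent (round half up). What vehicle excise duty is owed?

$2,691.12

Days held (January 1 – November 17, 2006): 321 out of 365
Tax = $90,000 × 3.4% × 321/365 = $2,691.1233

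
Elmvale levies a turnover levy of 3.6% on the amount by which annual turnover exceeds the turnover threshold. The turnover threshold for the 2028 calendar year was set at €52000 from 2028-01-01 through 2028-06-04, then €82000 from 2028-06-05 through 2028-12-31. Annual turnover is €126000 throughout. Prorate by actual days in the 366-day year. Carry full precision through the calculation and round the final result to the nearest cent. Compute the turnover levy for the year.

€2044.33

2028-01-01 to 2028-06-04: 156 days, exemption €52000 → (€126000 − €52000) × 3.6% × 156/366 = €1135.4754
2028-06-05 to 2028-12-31: 210 days, exemption €82000 → (€126000 − €82000) × 3.6% × 210/366 = €908.8525
Total = €2044.3279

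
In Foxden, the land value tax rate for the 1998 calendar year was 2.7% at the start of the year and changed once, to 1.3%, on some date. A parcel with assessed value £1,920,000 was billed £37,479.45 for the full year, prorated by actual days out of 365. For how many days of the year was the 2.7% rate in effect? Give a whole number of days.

170 days

Let d = days at the first rate; then 365 − d days at the second rate.
£1,920,000 × [2.7%·d + 1.3%·(365−d)] / 365 = £37,479.45
Solving gives d = 170, so the new rate took effect on 20 June 1998.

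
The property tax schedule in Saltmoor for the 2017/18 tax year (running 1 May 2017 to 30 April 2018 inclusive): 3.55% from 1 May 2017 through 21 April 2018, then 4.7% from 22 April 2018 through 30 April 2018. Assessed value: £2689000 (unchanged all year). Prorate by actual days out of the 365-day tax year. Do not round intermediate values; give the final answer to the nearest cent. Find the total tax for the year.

1 May 2017 – 21 April 2018: 356 days at 3.55% → £2689000 × 3.55% × 356/365 = £93105.7041
22 April – 30 April 2018: 9 days at 4.7% → £2689000 × 4.7% × 9/365 = £3116.2932
Total = £96221.9973

£96222.00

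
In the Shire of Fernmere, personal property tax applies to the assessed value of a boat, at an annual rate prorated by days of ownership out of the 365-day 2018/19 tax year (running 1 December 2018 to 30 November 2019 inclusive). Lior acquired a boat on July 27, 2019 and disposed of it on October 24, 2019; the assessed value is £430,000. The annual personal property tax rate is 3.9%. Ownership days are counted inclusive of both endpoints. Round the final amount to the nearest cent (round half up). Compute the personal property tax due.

Days held (July 27 – October 24, 2019): 90 out of 365
Tax = £430,000 × 3.9% × 90/365 = £4,135.0685

£4,135.07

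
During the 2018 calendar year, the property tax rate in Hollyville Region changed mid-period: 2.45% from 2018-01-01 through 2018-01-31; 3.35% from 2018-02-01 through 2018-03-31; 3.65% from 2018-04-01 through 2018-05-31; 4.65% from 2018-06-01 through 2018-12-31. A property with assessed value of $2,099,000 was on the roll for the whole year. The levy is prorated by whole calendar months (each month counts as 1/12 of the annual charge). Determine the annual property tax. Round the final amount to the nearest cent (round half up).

$85,709.17

2018-01-01 to 2018-01-31: 1 month at 2.45% → $2,099,000 × 2.45% × 1/12 = $4,285.4583
2018-02-01 to 2018-03-31: 2 months at 3.35% → $2,099,000 × 3.35% × 2/12 = $11,719.4167
2018-04-01 to 2018-05-31: 2 months at 3.65% → $2,099,000 × 3.65% × 2/12 = $12,768.9167
2018-06-01 to 2018-12-31: 7 months at 4.65% → $2,099,000 × 4.65% × 7/12 = $56,935.3750
Total = $85,709.1667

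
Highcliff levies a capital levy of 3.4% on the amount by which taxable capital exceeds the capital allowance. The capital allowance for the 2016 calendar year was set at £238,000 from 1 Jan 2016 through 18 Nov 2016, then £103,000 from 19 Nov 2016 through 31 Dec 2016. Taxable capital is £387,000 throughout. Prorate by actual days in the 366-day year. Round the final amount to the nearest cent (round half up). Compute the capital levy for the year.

1 Jan – 18 Nov 2016: 323 days, exemption £238,000 → (£387,000 − £238,000) × 3.4% × 323/366 = £4,470.8142
19 Nov – 31 Dec 2016: 43 days, exemption £103,000 → (£387,000 − £103,000) × 3.4% × 43/366 = £1,134.4481
Total = £5,605.2623

£5,605.26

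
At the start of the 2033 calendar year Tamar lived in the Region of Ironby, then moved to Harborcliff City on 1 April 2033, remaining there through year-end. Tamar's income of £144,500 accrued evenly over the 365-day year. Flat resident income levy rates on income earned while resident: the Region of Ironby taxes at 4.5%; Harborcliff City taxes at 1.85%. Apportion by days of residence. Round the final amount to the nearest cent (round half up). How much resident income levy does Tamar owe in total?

£3,617.45

The Region of Ironby, 1 January – 31 March 2033: 90 days → £144,500 × 4.5% × 90/365 = £1,603.3562
Harborcliff City, 1 April – 31 December 2033: 275 days → £144,500 × 1.85% × 275/365 = £2,014.0925
Total = £3,617.4486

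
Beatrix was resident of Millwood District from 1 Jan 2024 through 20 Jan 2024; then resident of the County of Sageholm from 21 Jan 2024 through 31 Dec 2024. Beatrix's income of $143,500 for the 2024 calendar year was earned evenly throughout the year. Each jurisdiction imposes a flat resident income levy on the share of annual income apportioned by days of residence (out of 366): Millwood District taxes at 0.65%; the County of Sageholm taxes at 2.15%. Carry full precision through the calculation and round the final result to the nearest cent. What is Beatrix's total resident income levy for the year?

$2,967.63

Millwood District, 1 Jan – 20 Jan 2024: 20 days → $143,500 × 0.65% × 20/366 = $50.9699
The County of Sageholm, 21 Jan – 31 Dec 2024: 346 days → $143,500 × 2.15% × 346/366 = $2,916.6571
Total = $2,967.6270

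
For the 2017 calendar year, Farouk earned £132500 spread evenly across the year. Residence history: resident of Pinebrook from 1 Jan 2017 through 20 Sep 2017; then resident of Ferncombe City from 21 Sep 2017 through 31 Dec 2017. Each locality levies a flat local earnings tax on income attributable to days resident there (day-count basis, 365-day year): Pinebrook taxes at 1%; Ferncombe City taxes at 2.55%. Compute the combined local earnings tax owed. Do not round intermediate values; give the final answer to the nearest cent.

Pinebrook, 1 Jan – 20 Sep 2017: 263 days → £132500 × 1% × 263/365 = £954.7260
Ferncombe City, 21 Sep – 31 Dec 2017: 102 days → £132500 × 2.55% × 102/365 = £944.1986
Total = £1898.9247

£1898.92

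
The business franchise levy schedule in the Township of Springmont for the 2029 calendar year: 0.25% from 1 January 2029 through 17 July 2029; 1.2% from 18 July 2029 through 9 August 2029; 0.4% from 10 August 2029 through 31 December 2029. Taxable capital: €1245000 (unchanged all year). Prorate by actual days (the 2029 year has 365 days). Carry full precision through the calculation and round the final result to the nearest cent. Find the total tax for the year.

1 January – 17 July 2029: 198 days at 0.25% → €1245000 × 0.25% × 198/365 = €1688.4247
18 July – 9 August 2029: 23 days at 1.2% → €1245000 × 1.2% × 23/365 = €941.4247
10 August – 31 December 2029: 144 days at 0.4% → €1245000 × 0.4% × 144/365 = €1964.7123
Total = €4594.5616

€4594.56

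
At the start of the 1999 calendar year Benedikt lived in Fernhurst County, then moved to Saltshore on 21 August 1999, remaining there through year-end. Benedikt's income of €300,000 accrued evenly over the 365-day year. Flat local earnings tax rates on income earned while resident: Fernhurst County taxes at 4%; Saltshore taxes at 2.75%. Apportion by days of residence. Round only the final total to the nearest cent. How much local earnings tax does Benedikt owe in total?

Fernhurst County, 1 January – 20 August 1999: 232 days → €300,000 × 4% × 232/365 = €7,627.3973
Saltshore, 21 August – 31 December 1999: 133 days → €300,000 × 2.75% × 133/365 = €3,006.1644
Total = €10,633.5616

€10,633.56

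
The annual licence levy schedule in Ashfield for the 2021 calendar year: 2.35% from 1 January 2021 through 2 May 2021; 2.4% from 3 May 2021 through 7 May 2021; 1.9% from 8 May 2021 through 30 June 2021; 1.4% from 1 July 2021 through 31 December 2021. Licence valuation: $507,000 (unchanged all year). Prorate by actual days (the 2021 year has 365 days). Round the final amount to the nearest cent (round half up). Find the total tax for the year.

1 January – 2 May 2021: 122 days at 2.35% → $507,000 × 2.35% × 122/365 = $3,982.3808
3 May – 7 May 2021: 5 days at 2.4% → $507,000 × 2.4% × 5/365 = $166.6849
8 May – 30 June 2021: 54 days at 1.9% → $507,000 × 1.9% × 54/365 = $1,425.1562
1 July – 31 December 2021: 184 days at 1.4% → $507,000 × 1.4% × 184/365 = $3,578.1699
Total = $9,152.3918

$9,152.39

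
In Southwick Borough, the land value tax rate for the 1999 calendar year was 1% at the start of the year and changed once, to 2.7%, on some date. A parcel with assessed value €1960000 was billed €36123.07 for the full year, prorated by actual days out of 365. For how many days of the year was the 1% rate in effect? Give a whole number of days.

Let d = days at the first rate; then 365 − d days at the second rate.
€1960000 × [1%·d + 2.7%·(365−d)] / 365 = €36123.07
Solving gives d = 184, so the new rate took effect on 4 July 1999.

184 days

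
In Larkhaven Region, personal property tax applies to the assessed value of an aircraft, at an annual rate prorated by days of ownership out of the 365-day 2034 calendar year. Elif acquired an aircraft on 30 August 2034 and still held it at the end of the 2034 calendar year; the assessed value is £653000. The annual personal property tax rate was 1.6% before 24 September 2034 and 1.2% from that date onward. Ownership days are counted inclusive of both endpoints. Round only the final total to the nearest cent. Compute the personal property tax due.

£2841.00

30 August – 23 September 2034: 25 days at 1.6% → £653000 × 1.6% × 25/365 = £715.6164
24 September – 31 December 2034: 99 days at 1.2% → £653000 × 1.2% × 99/365 = £2125.3808
Total = £2840.9973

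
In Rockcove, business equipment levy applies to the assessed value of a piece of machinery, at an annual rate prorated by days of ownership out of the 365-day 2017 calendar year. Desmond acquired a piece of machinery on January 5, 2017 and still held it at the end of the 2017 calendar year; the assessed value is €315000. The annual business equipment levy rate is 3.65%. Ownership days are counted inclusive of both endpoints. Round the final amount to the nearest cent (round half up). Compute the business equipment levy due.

Days held (January 5 – December 31, 2017): 361 out of 365
Tax = €315000 × 3.65% × 361/365 = €11371.5000

€11371.50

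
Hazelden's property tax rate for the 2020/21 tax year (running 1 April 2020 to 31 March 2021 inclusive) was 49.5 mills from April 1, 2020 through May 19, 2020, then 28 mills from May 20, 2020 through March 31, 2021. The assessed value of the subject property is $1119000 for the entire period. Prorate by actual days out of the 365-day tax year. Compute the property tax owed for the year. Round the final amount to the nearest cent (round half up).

April 1 – May 19, 2020: 49 days at 49.5 mills → $1119000 × 4.95% × 49/365 = $7435.9849
May 20, 2020 – March 31, 2021: 316 days at 28 mills → $1119000 × 2.8% × 316/365 = $27125.7863
Total = $34561.7712

$34561.77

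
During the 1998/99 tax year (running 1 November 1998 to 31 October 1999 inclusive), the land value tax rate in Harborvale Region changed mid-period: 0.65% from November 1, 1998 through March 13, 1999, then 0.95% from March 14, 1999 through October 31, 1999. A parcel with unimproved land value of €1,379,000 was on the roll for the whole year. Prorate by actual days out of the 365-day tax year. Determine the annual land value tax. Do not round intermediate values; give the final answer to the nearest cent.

€11,593.05

November 1, 1998 – March 13, 1999: 133 days at 0.65% → €1,379,000 × 0.65% × 133/365 = €3,266.1521
March 14 – October 31, 1999: 232 days at 0.95% → €1,379,000 × 0.95% × 232/365 = €8,326.8932
Total = €11,593.0452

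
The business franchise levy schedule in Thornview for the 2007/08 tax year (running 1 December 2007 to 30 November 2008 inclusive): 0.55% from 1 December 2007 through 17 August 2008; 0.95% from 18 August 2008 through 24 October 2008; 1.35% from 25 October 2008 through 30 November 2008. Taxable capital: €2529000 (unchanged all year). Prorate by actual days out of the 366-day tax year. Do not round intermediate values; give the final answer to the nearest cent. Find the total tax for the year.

€17834.29

1 December 2007 – 17 August 2008: 261 days at 0.55% → €2529000 × 0.55% × 261/366 = €9919.0697
18 August – 24 October 2008: 68 days at 0.95% → €2529000 × 0.95% × 68/366 = €4463.7541
25 October – 30 November 2008: 37 days at 1.35% → €2529000 × 1.35% × 37/366 = €3451.4631
Total = €17834.2869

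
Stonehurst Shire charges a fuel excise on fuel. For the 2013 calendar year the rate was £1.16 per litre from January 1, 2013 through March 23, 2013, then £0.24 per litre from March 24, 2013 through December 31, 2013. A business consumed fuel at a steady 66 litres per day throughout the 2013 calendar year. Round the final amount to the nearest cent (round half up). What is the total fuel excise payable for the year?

January 1 – March 23, 2013: 82 days × 66 litres/day = 5,412 litres at £1.16/litre → £6,277.92
March 24 – December 31, 2013: 283 days × 66 litres/day = 18,678 litres at £0.24/litre → £4,482.72

£10,760.64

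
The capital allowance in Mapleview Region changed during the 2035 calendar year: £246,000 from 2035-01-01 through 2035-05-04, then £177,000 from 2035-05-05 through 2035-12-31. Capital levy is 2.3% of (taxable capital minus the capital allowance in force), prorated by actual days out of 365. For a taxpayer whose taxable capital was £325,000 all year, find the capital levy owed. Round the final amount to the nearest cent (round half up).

2035-01-01 to 2035-05-04: 124 days, exemption £246,000 → (£325,000 − £246,000) × 2.3% × 124/365 = £617.2822
2035-05-05 to 2035-12-31: 241 days, exemption £177,000 → (£325,000 − £177,000) × 2.3% × 241/365 = £2,247.5726
Total = £2,864.8548

£2,864.85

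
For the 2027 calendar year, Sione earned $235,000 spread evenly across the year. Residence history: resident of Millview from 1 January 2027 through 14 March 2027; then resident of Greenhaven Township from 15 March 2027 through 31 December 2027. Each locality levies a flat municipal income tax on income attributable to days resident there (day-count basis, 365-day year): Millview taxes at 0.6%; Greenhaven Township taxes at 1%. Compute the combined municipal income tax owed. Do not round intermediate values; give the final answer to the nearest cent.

$2,162.00

Millview, 1 January – 14 March 2027: 73 days → $235,000 × 0.6% × 73/365 = $282.0000
Greenhaven Township, 15 March – 31 December 2027: 292 days → $235,000 × 1% × 292/365 = $1,880.0000
Total = $2,162.0000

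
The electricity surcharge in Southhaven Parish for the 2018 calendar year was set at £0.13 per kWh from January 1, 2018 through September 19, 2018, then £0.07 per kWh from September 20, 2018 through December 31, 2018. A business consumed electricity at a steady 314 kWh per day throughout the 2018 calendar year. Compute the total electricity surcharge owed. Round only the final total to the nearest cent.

£12,958.78

January 1 – September 19, 2018: 262 days × 314 kWh/day = 82,268 kWh at £0.13/kWh → £10,694.84
September 20 – December 31, 2018: 103 days × 314 kWh/day = 32,342 kWh at £0.07/kWh → £2,263.94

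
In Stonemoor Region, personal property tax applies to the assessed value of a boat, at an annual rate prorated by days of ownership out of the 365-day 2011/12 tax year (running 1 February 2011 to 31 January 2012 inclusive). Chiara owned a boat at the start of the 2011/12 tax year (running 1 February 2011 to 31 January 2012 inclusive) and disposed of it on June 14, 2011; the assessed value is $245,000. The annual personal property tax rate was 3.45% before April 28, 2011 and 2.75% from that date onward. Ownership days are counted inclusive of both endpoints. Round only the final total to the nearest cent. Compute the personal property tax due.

$2,877.58

February 1 – April 27, 2011: 86 days at 3.45% → $245,000 × 3.45% × 86/365 = $1,991.5479
April 28 – June 14, 2011: 48 days at 2.75% → $245,000 × 2.75% × 48/365 = $886.0274
Total = $2,877.5753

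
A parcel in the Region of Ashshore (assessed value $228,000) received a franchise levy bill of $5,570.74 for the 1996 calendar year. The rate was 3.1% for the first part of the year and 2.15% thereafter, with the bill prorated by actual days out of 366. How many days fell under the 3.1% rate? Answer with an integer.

Let d = days at the first rate; then 366 − d days at the second rate.
$228,000 × [3.1%·d + 2.15%·(366−d)] / 366 = $5,570.74
Solving gives d = 113, so the new rate took effect on 23 April 1996.

113 days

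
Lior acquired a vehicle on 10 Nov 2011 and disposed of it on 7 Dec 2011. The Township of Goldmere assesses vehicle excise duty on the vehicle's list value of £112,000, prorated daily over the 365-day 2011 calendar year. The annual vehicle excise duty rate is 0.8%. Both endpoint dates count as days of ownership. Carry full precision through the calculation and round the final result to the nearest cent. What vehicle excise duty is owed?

£68.73

Days held (10 Nov – 7 Dec 2011): 28 out of 365
Tax = £112,000 × 0.8% × 28/365 = £68.7342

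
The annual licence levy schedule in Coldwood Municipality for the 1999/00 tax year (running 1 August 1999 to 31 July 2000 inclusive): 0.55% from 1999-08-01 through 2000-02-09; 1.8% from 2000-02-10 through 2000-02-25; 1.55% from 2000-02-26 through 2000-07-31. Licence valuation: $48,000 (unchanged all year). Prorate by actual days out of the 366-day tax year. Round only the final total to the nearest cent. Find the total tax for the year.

$496.13

1999-08-01 to 2000-02-09: 193 days at 0.55% → $48,000 × 0.55% × 193/366 = $139.2131
2000-02-10 to 2000-02-25: 16 days at 1.8% → $48,000 × 1.8% × 16/366 = $37.7705
2000-02-26 to 2000-07-31: 157 days at 1.55% → $48,000 × 1.55% × 157/366 = $319.1475
Total = $496.1311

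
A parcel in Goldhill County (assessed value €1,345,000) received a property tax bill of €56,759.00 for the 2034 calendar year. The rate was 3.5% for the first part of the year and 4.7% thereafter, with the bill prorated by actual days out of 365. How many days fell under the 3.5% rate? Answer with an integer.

146 days

Let d = days at the first rate; then 365 − d days at the second rate.
€1,345,000 × [3.5%·d + 4.7%·(365−d)] / 365 = €56,759.00
Solving gives d = 146, so the new rate took effect on May 27, 2034.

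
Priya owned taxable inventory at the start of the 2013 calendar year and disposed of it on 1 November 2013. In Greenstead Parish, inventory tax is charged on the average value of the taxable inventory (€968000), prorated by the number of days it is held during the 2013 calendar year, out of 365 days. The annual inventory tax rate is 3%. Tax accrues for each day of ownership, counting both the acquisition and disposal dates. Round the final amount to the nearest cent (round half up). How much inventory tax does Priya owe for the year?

Days held (1 January – 1 November 2013): 305 out of 365
Tax = €968000 × 3% × 305/365 = €24266.3014

€24266.30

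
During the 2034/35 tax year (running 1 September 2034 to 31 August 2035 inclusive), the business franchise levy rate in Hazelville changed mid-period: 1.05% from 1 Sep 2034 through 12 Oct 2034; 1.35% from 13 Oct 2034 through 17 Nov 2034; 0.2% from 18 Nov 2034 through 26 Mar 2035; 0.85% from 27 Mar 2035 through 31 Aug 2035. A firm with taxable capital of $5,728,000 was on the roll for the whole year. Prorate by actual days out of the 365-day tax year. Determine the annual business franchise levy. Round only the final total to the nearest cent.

1 Sep – 12 Oct 2034: 42 days at 1.05% → $5,728,000 × 1.05% × 42/365 = $6,920.6795
13 Oct – 17 Nov 2034: 36 days at 1.35% → $5,728,000 × 1.35% × 36/365 = $7,626.8712
18 Nov 2034 – 26 Mar 2035: 129 days at 0.2% → $5,728,000 × 0.2% × 129/365 = $4,048.8329
27 Mar – 31 Aug 2035: 158 days at 0.85% → $5,728,000 × 0.85% × 158/365 = $21,075.9014
Total = $39,672.2849

$39,672.28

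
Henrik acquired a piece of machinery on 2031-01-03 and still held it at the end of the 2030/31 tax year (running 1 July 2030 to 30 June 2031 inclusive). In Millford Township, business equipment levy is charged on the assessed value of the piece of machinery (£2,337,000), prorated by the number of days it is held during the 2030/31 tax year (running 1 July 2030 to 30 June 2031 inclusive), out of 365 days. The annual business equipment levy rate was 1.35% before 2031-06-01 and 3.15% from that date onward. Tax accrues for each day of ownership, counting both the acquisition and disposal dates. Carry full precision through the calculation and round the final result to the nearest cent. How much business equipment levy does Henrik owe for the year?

£18,929.70

2031-01-03 to 2031-05-31: 149 days at 1.35% → £2,337,000 × 1.35% × 149/365 = £12,879.1110
2031-06-01 to 2031-06-30: 30 days at 3.15% → £2,337,000 × 3.15% × 30/365 = £6,050.5890
Total = £18,929.7000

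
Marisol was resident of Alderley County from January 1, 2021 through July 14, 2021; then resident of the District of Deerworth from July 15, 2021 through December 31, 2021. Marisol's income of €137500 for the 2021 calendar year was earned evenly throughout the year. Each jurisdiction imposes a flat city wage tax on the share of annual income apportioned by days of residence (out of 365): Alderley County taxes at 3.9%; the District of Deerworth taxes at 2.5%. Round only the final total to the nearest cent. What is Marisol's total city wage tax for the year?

Alderley County, January 1 – July 14, 2021: 195 days → €137500 × 3.9% × 195/365 = €2864.8973
The District of Deerworth, July 15 – December 31, 2021: 170 days → €137500 × 2.5% × 170/365 = €1601.0274
Total = €4465.9247

€4465.92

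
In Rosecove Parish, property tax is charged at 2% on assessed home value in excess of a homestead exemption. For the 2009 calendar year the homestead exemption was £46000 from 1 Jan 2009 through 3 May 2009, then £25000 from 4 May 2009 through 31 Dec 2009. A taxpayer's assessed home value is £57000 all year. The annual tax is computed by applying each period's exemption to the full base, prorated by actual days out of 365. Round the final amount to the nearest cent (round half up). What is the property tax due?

1 Jan – 3 May 2009: 123 days, exemption £46000 → (£57000 − £46000) × 2% × 123/365 = £74.1370
4 May – 31 Dec 2009: 242 days, exemption £25000 → (£57000 − £25000) × 2% × 242/365 = £424.3288
Total = £498.4658

£498.47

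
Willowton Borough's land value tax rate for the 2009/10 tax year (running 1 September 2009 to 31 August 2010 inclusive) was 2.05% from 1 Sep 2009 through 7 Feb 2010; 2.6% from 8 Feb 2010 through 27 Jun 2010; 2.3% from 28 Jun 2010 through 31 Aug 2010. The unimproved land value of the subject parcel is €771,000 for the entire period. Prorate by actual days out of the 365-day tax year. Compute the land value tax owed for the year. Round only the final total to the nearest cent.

1 Sep 2009 – 7 Feb 2010: 160 days at 2.05% → €771,000 × 2.05% × 160/365 = €6,928.4384
8 Feb – 27 Jun 2010: 140 days at 2.6% → €771,000 × 2.6% × 140/365 = €7,688.8767
28 Jun – 31 Aug 2010: 65 days at 2.3% → €771,000 × 2.3% × 65/365 = €3,157.9315
Total = €17,775.2466

€17,775.25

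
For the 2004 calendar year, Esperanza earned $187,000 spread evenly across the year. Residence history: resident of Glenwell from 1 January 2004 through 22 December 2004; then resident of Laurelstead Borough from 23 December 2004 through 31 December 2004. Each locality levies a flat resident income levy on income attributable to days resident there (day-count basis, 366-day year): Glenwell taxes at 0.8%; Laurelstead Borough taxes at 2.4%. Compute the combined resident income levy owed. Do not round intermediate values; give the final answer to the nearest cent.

$1,569.57

Glenwell, 1 January – 22 December 2004: 357 days → $187,000 × 0.8% × 357/366 = $1,459.2131
Laurelstead Borough, 23 December – 31 December 2004: 9 days → $187,000 × 2.4% × 9/366 = $110.3607
Total = $1,569.5738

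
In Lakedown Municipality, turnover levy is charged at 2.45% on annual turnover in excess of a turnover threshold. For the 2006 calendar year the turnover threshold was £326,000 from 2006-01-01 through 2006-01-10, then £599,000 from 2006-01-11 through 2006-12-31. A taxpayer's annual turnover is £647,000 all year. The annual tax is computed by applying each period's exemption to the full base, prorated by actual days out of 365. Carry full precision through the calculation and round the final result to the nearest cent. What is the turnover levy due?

£1,359.25

2006-01-01 to 2006-01-10: 10 days, exemption £326,000 → (£647,000 − £326,000) × 2.45% × 10/365 = £215.4658
2006-01-11 to 2006-12-31: 355 days, exemption £599,000 → (£647,000 − £599,000) × 2.45% × 355/365 = £1,143.7808
Total = £1,359.2466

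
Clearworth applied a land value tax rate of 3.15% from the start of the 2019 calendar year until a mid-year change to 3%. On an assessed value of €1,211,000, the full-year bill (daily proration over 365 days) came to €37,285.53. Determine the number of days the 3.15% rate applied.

192 days

Let d = days at the first rate; then 365 − d days at the second rate.
€1,211,000 × [3.15%·d + 3%·(365−d)] / 365 = €37,285.53
Solving gives d = 192, so the new rate took effect on July 12, 2019.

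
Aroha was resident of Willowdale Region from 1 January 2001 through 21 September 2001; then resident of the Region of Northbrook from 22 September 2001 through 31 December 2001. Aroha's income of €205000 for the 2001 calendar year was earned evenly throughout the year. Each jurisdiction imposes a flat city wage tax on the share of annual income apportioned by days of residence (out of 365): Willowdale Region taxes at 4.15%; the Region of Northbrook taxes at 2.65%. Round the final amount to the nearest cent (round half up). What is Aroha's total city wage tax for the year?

€7656.61

Willowdale Region, 1 January – 21 September 2001: 264 days → €205000 × 4.15% × 264/365 = €6153.3699
The Region of Northbrook, 22 September – 31 December 2001: 101 days → €205000 × 2.65% × 101/365 = €1503.2397
Total = €7656.6096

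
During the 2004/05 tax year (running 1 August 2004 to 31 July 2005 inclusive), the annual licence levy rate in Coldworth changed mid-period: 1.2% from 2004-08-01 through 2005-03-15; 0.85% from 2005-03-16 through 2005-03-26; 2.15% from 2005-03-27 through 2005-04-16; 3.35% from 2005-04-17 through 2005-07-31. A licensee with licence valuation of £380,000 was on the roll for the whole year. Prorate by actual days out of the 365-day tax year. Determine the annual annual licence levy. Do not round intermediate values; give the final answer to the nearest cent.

£7,100.27

2004-08-01 to 2005-03-15: 227 days at 1.2% → £380,000 × 1.2% × 227/365 = £2,835.9452
2005-03-16 to 2005-03-26: 11 days at 0.85% → £380,000 × 0.85% × 11/365 = £97.3425
2005-03-27 to 2005-04-16: 21 days at 2.15% → £380,000 × 2.15% × 21/365 = £470.0548
2005-04-17 to 2005-07-31: 106 days at 3.35% → £380,000 × 3.35% × 106/365 = £3,696.9315
Total = £7,100.2740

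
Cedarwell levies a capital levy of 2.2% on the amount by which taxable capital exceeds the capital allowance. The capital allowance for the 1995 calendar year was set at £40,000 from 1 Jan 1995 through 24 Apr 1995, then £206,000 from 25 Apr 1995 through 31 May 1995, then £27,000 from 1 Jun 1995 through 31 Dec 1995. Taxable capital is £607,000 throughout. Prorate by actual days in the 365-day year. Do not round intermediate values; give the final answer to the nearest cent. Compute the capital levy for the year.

£12,271.48

1 Jan – 24 Apr 1995: 114 days, exemption £40,000 → (£607,000 − £40,000) × 2.2% × 114/365 = £3,895.9890
25 Apr – 31 May 1995: 37 days, exemption £206,000 → (£607,000 − £206,000) × 2.2% × 37/365 = £894.2849
1 Jun – 31 Dec 1995: 214 days, exemption £27,000 → (£607,000 − £27,000) × 2.2% × 214/365 = £7,481.2055
Total = £12,271.4795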